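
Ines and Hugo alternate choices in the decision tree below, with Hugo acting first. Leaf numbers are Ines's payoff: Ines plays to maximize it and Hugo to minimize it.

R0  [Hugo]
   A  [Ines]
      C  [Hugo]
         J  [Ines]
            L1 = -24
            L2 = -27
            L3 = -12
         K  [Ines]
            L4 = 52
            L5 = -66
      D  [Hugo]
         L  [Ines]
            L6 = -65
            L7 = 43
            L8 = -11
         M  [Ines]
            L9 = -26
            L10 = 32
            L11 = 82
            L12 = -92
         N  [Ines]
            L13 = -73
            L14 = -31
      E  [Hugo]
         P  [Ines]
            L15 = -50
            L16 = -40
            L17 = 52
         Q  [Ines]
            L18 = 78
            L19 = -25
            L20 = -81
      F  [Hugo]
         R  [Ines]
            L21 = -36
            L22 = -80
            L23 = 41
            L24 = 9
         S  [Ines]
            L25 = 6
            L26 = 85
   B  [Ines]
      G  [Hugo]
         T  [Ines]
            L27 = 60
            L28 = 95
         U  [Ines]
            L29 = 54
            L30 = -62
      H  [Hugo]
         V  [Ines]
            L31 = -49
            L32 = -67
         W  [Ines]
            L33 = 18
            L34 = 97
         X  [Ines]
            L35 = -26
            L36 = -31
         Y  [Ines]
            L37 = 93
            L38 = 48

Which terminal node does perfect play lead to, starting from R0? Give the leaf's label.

L17

J (Ines): max(-24, -27, -12) = -12
K (Ines): max(52, -66) = 52
C (Hugo): min(-12, 52) = -12
L (Ines): max(-65, 43, -11) = 43
M (Ines): max(-26, 32, 82, -92) = 82
N (Ines): max(-73, -31) = -31
D (Hugo): min(43, 82, -31) = -31
P (Ines): max(-50, -40, 52) = 52
Q (Ines): max(78, -25, -81) = 78
E (Hugo): min(52, 78) = 52
R (Ines): max(-36, -80, 41, 9) = 41
S (Ines): max(6, 85) = 85
F (Hugo): min(41, 85) = 41
A (Ines): max(-12, -31, 52, 41) = 52
T (Ines): max(60, 95) = 95
U (Ines): max(54, -62) = 54
G (Hugo): min(95, 54) = 54
V (Ines): max(-49, -67) = -49
W (Ines): max(18, 97) = 97
X (Ines): max(-26, -31) = -26
Y (Ines): max(93, 48) = 93
H (Hugo): min(-49, 97, -26, 93) = -49
B (Ines): max(54, -49) = 54
R0 (Hugo): min(52, 54) = 52
At R0, Hugo picks A (lowest: 52).
At A, Ines picks E (highest: 52).
At E, Hugo picks P (lowest: 52).
At P, Ines picks L17 (highest: 52).
Terminal value 52.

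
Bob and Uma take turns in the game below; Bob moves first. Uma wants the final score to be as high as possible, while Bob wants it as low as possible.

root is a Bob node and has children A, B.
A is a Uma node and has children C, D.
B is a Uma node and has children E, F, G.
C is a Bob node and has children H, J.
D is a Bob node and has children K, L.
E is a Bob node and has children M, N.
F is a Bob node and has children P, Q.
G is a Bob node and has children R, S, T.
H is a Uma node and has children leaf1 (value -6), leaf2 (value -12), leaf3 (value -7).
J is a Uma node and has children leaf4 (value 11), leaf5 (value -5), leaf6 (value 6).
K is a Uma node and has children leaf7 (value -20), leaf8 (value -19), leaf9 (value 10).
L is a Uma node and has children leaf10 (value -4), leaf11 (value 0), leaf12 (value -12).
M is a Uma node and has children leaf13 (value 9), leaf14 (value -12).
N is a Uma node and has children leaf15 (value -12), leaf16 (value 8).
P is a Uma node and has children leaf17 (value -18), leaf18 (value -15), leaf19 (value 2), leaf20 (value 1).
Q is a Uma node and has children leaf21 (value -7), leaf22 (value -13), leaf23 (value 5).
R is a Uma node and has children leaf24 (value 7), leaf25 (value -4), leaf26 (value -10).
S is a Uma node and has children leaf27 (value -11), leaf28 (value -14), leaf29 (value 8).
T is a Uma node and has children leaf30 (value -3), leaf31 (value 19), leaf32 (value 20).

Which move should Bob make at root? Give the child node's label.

A

H (Uma): max(-6, -12, -7) = -6
J (Uma): max(11, -5, 6) = 11
C (Bob): min(-6, 11) = -6
K (Uma): max(-20, -19, 10) = 10
L (Uma): max(-4, 0, -12) = 0
D (Bob): min(10, 0) = 0
A (Uma): max(-6, 0) = 0
M (Uma): max(9, -12) = 9
N (Uma): max(-12, 8) = 8
E (Bob): min(9, 8) = 8
P (Uma): max(-18, -15, 2, 1) = 2
Q (Uma): max(-7, -13, 5) = 5
F (Bob): min(2, 5) = 2
R (Uma): max(7, -4, -10) = 7
S (Uma): max(-11, -14, 8) = 8
T (Uma): max(-3, 19, 20) = 20
G (Bob): min(7, 8, 20) = 7
B (Uma): max(8, 2, 7) = 8
root (Bob): min(0, 8) = 0
Bob at root wants the lowest of {A=0, B=8}, so chooses A.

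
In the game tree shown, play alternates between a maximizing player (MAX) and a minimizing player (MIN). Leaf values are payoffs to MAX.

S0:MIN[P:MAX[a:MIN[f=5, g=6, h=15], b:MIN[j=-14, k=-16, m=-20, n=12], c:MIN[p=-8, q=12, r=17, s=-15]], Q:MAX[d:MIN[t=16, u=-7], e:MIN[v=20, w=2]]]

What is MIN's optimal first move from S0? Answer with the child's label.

a (MIN): min(5, 6, 15) = 5
b (MIN): min(-14, -16, -20, 12) = -20
c (MIN): min(-8, 12, 17, -15) = -15
P (MAX): max(5, -20, -15) = 5
d (MIN): min(16, -7) = -7
e (MIN): min(20, 2) = 2
Q (MAX): max(-7, 2) = 2
S0 (MIN): min(5, 2) = 2
MIN at S0 wants the lowest of {P=5, Q=2}, so chooses Q.

Q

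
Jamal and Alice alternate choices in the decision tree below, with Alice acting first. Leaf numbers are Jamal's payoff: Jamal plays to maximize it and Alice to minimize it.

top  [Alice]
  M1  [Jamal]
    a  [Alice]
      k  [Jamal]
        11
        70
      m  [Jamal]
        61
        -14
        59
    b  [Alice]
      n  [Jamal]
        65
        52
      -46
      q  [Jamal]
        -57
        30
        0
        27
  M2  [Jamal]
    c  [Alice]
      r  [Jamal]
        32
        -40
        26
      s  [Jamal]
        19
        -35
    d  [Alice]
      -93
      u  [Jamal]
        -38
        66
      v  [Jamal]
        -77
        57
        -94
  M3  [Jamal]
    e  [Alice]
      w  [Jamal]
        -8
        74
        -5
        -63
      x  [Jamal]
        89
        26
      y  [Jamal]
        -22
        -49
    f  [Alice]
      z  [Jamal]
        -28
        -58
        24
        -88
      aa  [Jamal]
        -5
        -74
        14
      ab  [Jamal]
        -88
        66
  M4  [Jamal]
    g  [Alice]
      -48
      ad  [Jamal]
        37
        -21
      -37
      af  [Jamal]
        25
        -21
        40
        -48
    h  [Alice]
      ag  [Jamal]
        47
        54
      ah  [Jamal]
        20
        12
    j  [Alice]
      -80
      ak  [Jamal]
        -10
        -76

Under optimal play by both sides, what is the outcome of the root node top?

14

k (Jamal): max(11, 70) = 70
m (Jamal): max(61, -14, 59) = 61
a (Alice): min(70, 61) = 61
n (Jamal): max(65, 52) = 65
q (Jamal): max(-57, 30, 0, 27) = 30
b (Alice): min(65, -46, 30) = -46
M1 (Jamal): max(61, -46) = 61
r (Jamal): max(32, -40, 26) = 32
s (Jamal): max(19, -35) = 19
c (Alice): min(32, 19) = 19
u (Jamal): max(-38, 66) = 66
v (Jamal): max(-77, 57, -94) = 57
d (Alice): min(-93, 66, 57) = -93
M2 (Jamal): max(19, -93) = 19
w (Jamal): max(-8, 74, -5, -63) = 74
x (Jamal): max(89, 26) = 89
y (Jamal): max(-22, -49) = -22
e (Alice): min(74, 89, -22) = -22
z (Jamal): max(-28, -58, 24, -88) = 24
aa (Jamal): max(-5, -74, 14) = 14
ab (Jamal): max(-88, 66) = 66
f (Alice): min(24, 14, 66) = 14
M3 (Jamal): max(-22, 14) = 14
ad (Jamal): max(37, -21) = 37
af (Jamal): max(25, -21, 40, -48) = 40
g (Alice): min(-48, 37, -37, 40) = -48
ag (Jamal): max(47, 54) = 54
ah (Jamal): max(20, 12) = 20
h (Alice): min(54, 20) = 20
ak (Jamal): max(-10, -76) = -10
j (Alice): min(-80, -10) = -80
M4 (Jamal): max(-48, 20, -80) = 20
top (Alice): min(61, 19, 14, 20) = 14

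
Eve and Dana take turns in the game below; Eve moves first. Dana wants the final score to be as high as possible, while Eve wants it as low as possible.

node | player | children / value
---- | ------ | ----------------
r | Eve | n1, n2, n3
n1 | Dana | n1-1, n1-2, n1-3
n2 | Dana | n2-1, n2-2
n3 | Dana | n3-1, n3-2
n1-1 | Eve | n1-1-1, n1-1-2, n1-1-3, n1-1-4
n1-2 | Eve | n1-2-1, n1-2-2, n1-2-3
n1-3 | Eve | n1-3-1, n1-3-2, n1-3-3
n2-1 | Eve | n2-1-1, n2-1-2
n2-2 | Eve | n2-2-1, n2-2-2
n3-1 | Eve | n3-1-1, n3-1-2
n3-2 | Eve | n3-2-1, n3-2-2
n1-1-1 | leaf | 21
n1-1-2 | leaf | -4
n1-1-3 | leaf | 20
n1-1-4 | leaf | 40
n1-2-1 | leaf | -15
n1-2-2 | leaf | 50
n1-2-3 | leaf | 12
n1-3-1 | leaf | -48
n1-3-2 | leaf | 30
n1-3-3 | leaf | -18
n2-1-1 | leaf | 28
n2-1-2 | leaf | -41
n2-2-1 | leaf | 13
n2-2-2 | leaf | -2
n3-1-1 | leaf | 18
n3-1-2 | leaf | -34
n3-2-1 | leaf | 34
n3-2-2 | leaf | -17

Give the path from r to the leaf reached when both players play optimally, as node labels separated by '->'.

n1-1 (Eve): min(21, -4, 20, 40) = -4
n1-2 (Eve): min(-15, 50, 12) = -15
n1-3 (Eve): min(-48, 30, -18) = -48
n1 (Dana): max(-4, -15, -48) = -4
n2-1 (Eve): min(28, -41) = -41
n2-2 (Eve): min(13, -2) = -2
n2 (Dana): max(-41, -2) = -2
n3-1 (Eve): min(18, -34) = -34
n3-2 (Eve): min(34, -17) = -17
n3 (Dana): max(-34, -17) = -17
r (Eve): min(-4, -2, -17) = -17
At r, Eve picks n3 (lowest: -17).
At n3, Dana picks n3-2 (highest: -17).
At n3-2, Eve picks n3-2-2 (lowest: -17).
Terminal value -17.

r -> n3 -> n3-2 -> n3-2-2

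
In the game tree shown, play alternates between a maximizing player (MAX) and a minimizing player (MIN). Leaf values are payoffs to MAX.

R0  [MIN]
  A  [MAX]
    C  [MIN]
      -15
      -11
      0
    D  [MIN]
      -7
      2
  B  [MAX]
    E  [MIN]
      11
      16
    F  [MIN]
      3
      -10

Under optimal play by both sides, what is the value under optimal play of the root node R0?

C (MIN): min(-15, -11, 0) = -15
D (MIN): min(-7, 2) = -7
A (MAX): max(-15, -7) = -7
E (MIN): min(11, 16) = 11
F (MIN): min(3, -10) = -10
B (MAX): max(11, -10) = 11
R0 (MIN): min(-7, 11) = -7

-7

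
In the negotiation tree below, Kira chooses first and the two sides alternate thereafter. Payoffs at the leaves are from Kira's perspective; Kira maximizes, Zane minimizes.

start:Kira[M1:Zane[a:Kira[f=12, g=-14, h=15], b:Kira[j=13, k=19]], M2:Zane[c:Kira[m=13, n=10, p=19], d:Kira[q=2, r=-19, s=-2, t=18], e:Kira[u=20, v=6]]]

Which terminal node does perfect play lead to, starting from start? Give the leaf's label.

a (Kira): max(12, -14, 15) = 15
b (Kira): max(13, 19) = 19
M1 (Zane): min(15, 19) = 15
c (Kira): max(13, 10, 19) = 19
d (Kira): max(2, -19, -2, 18) = 18
e (Kira): max(20, 6) = 20
M2 (Zane): min(19, 18, 20) = 18
start (Kira): max(15, 18) = 18
At start, Kira picks M2 (highest: 18).
At M2, Zane picks d (lowest: 18).
At d, Kira picks t (highest: 18).
Terminal value 18.

t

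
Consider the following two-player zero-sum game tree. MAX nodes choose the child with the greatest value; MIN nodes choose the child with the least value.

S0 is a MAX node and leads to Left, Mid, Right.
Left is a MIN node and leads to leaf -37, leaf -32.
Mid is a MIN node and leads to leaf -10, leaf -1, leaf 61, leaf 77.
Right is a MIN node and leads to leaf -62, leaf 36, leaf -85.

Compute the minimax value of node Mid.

Mid (MIN): min(-10, -1, 61, 77) = -10

-10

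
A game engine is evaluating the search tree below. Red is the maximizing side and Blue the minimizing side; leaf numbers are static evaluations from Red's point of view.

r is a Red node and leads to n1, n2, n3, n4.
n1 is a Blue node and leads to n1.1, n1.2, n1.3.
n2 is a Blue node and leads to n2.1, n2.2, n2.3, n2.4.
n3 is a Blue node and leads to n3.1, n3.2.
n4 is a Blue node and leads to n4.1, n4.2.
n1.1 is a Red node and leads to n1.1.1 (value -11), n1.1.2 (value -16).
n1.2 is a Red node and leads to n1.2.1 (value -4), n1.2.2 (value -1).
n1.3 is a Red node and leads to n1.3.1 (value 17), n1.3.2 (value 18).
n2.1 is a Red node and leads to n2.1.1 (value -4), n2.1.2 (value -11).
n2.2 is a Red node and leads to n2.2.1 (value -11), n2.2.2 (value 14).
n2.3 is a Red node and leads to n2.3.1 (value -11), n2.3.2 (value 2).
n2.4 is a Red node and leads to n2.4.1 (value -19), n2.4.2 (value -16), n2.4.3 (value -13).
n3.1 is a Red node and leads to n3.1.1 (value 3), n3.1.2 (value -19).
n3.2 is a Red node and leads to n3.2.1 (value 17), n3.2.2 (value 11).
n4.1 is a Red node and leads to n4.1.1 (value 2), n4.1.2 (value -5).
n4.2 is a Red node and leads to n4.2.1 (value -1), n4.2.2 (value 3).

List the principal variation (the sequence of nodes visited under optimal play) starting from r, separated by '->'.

r -> n3 -> n3.1 -> n3.1.1

n1.1 (Red): max(-11, -16) = -11
n1.2 (Red): max(-4, -1) = -1
n1.3 (Red): max(17, 18) = 18
n1 (Blue): min(-11, -1, 18) = -11
n2.1 (Red): max(-4, -11) = -4
n2.2 (Red): max(-11, 14) = 14
n2.3 (Red): max(-11, 2) = 2
n2.4 (Red): max(-19, -16, -13) = -13
n2 (Blue): min(-4, 14, 2, -13) = -13
n3.1 (Red): max(3, -19) = 3
n3.2 (Red): max(17, 11) = 17
n3 (Blue): min(3, 17) = 3
n4.1 (Red): max(2, -5) = 2
n4.2 (Red): max(-1, 3) = 3
n4 (Blue): min(2, 3) = 2
r (Red): max(-11, -13, 3, 2) = 3
At r, Red picks n3 (highest: 3).
At n3, Blue picks n3.1 (lowest: 3).
At n3.1, Red picks n3.1.1 (highest: 3).
Terminal value 3.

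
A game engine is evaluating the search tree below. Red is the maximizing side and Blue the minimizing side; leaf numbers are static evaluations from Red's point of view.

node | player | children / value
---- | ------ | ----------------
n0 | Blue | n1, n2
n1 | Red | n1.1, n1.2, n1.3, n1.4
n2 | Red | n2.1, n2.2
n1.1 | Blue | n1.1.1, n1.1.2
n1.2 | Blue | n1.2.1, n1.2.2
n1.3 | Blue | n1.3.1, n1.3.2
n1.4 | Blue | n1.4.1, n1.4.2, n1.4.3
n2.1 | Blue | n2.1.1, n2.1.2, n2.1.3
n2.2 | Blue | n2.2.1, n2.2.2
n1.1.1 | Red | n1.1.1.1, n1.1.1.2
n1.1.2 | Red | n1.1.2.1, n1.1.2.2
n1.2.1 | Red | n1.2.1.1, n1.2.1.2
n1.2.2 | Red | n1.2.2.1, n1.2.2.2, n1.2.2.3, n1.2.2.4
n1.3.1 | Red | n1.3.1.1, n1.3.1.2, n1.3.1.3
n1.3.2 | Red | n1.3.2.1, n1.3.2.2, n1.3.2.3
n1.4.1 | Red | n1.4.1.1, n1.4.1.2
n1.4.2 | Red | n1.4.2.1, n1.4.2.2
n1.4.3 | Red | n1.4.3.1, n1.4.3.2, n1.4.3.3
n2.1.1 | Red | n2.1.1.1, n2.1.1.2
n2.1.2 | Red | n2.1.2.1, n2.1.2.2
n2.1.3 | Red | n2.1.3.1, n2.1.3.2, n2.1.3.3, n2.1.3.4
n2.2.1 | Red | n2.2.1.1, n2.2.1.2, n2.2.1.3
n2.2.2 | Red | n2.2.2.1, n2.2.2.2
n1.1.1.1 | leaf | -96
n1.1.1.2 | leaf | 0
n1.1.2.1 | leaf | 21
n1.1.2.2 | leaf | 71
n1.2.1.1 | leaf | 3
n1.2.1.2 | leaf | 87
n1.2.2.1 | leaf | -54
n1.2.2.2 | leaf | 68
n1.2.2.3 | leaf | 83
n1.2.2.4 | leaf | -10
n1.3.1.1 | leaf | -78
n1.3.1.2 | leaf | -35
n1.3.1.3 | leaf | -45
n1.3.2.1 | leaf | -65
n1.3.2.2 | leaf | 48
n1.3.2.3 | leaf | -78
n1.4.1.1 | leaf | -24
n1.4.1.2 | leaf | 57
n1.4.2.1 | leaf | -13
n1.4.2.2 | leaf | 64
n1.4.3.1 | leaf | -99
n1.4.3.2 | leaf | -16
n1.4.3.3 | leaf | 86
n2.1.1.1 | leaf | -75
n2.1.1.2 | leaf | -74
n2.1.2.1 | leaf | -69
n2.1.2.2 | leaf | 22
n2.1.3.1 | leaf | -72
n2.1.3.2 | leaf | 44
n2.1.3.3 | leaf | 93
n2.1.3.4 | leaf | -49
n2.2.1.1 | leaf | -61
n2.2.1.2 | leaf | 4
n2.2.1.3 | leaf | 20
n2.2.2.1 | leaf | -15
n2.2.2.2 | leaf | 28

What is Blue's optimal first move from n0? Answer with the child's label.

n1.1.1 (Red): max(-96, 0) = 0
n1.1.2 (Red): max(21, 71) = 71
n1.1 (Blue): min(0, 71) = 0
n1.2.1 (Red): max(3, 87) = 87
n1.2.2 (Red): max(-54, 68, 83, -10) = 83
n1.2 (Blue): min(87, 83) = 83
n1.3.1 (Red): max(-78, -35, -45) = -35
n1.3.2 (Red): max(-65, 48, -78) = 48
n1.3 (Blue): min(-35, 48) = -35
n1.4.1 (Red): max(-24, 57) = 57
n1.4.2 (Red): max(-13, 64) = 64
n1.4.3 (Red): max(-99, -16, 86) = 86
n1.4 (Blue): min(57, 64, 86) = 57
n1 (Red): max(0, 83, -35, 57) = 83
n2.1.1 (Red): max(-75, -74) = -74
n2.1.2 (Red): max(-69, 22) = 22
n2.1.3 (Red): max(-72, 44, 93, -49) = 93
n2.1 (Blue): min(-74, 22, 93) = -74
n2.2.1 (Red): max(-61, 4, 20) = 20
n2.2.2 (Red): max(-15, 28) = 28
n2.2 (Blue): min(20, 28) = 20
n2 (Red): max(-74, 20) = 20
n0 (Blue): min(83, 20) = 20
Blue at n0 wants the lowest of {n1=83, n2=20}, so chooses n2.

n2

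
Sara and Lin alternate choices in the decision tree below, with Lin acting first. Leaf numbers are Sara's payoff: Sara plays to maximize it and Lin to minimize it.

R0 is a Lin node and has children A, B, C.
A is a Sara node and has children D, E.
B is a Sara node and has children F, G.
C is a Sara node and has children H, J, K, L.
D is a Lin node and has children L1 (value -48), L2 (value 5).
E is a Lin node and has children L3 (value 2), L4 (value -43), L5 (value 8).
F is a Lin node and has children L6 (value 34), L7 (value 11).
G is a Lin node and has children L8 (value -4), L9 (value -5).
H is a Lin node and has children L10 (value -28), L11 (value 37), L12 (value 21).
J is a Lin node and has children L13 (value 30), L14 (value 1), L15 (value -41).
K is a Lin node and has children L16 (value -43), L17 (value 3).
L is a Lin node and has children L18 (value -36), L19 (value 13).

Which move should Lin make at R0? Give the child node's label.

A

D (Lin): min(-48, 5) = -48
E (Lin): min(2, -43, 8) = -43
A (Sara): max(-48, -43) = -43
F (Lin): min(34, 11) = 11
G (Lin): min(-4, -5) = -5
B (Sara): max(11, -5) = 11
H (Lin): min(-28, 37, 21) = -28
J (Lin): min(30, 1, -41) = -41
K (Lin): min(-43, 3) = -43
L (Lin): min(-36, 13) = -36
C (Sara): max(-28, -41, -43, -36) = -28
R0 (Lin): min(-43, 11, -28) = -43
Lin at R0 wants the lowest of {A=-43, B=11, C=-28}, so chooses A.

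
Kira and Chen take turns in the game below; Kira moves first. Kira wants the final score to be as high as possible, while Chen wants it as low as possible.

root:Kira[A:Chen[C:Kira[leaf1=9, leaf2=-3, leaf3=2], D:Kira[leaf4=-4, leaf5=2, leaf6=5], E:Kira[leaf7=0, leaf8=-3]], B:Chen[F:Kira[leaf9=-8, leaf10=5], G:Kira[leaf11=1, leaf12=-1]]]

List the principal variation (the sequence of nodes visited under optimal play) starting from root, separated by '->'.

C (Kira): max(9, -3, 2) = 9
D (Kira): max(-4, 2, 5) = 5
E (Kira): max(0, -3) = 0
A (Chen): min(9, 5, 0) = 0
F (Kira): max(-8, 5) = 5
G (Kira): max(1, -1) = 1
B (Chen): min(5, 1) = 1
root (Kira): max(0, 1) = 1
At root, Kira picks B (highest: 1).
At B, Chen picks G (lowest: 1).
At G, Kira picks leaf11 (highest: 1).
Terminal value 1.

root -> B -> G -> leaf11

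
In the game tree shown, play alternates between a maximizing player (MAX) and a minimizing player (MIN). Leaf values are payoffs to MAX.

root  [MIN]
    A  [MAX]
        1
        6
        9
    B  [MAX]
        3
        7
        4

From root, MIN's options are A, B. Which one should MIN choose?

B

A (MAX): max(1, 6, 9) = 9
B (MAX): max(3, 7, 4) = 7
root (MIN): min(9, 7) = 7
MIN at root wants the lowest of {A=9, B=7}, so chooses B.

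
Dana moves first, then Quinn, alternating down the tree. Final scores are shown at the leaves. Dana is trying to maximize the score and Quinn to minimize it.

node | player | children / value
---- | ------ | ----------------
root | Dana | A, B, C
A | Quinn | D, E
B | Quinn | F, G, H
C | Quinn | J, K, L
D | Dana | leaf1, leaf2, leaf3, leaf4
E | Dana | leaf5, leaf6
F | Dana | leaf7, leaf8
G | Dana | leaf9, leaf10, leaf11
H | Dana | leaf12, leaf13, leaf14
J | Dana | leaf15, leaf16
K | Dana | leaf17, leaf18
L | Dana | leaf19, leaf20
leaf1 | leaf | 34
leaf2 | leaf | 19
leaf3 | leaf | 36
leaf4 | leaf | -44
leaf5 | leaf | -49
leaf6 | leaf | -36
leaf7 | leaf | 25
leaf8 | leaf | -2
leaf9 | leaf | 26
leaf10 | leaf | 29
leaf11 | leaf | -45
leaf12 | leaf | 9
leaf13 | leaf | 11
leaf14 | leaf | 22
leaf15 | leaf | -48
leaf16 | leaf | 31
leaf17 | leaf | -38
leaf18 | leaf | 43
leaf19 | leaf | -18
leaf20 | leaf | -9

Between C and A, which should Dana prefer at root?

C

J (Dana): max(-48, 31) = 31
K (Dana): max(-38, 43) = 43
L (Dana): max(-18, -9) = -9
C (Quinn): min(31, 43, -9) = -9
D (Dana): max(34, 19, 36, -44) = 36
E (Dana): max(-49, -36) = -36
A (Quinn): min(36, -36) = -36
Dana prefers the higher value; C=-9, A=-36. C is better since -9 > -36.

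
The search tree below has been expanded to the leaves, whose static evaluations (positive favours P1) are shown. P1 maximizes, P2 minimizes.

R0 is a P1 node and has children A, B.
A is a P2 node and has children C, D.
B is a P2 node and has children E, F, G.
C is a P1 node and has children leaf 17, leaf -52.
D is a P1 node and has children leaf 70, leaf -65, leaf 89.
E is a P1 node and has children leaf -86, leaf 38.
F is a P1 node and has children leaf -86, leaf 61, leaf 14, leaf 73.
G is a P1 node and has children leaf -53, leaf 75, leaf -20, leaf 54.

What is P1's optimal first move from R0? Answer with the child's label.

C (P1): max(17, -52) = 17
D (P1): max(70, -65, 89) = 89
A (P2): min(17, 89) = 17
E (P1): max(-86, 38) = 38
F (P1): max(-86, 61, 14, 73) = 73
G (P1): max(-53, 75, -20, 54) = 75
B (P2): min(38, 73, 75) = 38
R0 (P1): max(17, 38) = 38
P1 at R0 wants the highest of {A=17, B=38}, so chooses B.

B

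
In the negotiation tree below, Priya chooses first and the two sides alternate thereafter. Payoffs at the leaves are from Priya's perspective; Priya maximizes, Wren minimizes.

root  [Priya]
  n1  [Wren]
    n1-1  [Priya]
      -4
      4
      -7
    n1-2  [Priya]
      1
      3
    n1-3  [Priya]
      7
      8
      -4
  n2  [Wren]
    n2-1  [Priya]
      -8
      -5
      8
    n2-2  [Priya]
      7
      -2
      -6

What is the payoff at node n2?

7

n2-1 (Priya): max(-8, -5, 8) = 8
n2-2 (Priya): max(7, -2, -6) = 7
n2 (Wren): min(8, 7) = 7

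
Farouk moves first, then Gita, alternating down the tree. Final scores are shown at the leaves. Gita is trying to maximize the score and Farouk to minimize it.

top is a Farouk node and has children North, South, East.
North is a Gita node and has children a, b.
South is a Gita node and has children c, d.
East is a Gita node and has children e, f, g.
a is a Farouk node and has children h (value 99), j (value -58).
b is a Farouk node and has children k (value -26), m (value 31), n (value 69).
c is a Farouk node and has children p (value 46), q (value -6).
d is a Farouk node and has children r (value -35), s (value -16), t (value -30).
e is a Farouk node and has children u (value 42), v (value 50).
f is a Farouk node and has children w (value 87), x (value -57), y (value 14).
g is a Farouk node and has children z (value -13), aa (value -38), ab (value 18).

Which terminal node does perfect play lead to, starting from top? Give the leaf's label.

k

a (Farouk): min(99, -58) = -58
b (Farouk): min(-26, 31, 69) = -26
North (Gita): max(-58, -26) = -26
c (Farouk): min(46, -6) = -6
d (Farouk): min(-35, -16, -30) = -35
South (Gita): max(-6, -35) = -6
e (Farouk): min(42, 50) = 42
f (Farouk): min(87, -57, 14) = -57
g (Farouk): min(-13, -38, 18) = -38
East (Gita): max(42, -57, -38) = 42
top (Farouk): min(-26, -6, 42) = -26
At top, Farouk picks North (lowest: -26).
At North, Gita picks b (highest: -26).
At b, Farouk picks k (lowest: -26).
Terminal value -26.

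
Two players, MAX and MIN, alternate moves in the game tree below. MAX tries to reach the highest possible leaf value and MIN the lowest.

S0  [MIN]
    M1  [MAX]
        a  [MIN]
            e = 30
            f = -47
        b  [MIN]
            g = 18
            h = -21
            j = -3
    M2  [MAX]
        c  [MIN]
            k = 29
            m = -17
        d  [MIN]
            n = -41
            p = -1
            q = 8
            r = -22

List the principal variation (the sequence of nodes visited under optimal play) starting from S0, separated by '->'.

S0 -> M1 -> b -> h

a (MIN): min(30, -47) = -47
b (MIN): min(18, -21, -3) = -21
M1 (MAX): max(-47, -21) = -21
c (MIN): min(29, -17) = -17
d (MIN): min(-41, -1, 8, -22) = -41
M2 (MAX): max(-17, -41) = -17
S0 (MIN): min(-21, -17) = -21
At S0, MIN picks M1 (lowest: -21).
At M1, MAX picks b (highest: -21).
At b, MIN picks h (lowest: -21).
Terminal value -21.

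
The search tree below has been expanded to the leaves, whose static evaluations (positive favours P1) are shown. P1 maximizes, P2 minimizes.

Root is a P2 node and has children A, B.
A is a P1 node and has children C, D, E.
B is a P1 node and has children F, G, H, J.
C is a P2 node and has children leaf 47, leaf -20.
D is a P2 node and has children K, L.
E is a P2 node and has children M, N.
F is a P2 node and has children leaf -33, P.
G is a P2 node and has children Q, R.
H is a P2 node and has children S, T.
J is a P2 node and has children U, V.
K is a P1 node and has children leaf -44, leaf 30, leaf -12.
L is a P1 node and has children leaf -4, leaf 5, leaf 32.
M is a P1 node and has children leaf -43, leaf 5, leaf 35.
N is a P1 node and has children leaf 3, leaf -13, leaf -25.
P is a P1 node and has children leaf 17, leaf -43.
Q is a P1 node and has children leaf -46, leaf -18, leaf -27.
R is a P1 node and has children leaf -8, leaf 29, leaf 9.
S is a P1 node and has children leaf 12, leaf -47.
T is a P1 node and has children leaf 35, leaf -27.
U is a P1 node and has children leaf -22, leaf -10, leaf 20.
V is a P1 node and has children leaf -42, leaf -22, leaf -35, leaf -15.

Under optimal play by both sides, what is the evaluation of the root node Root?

C (P2): min(47, -20) = -20
K (P1): max(-44, 30, -12) = 30
L (P1): max(-4, 5, 32) = 32
D (P2): min(30, 32) = 30
M (P1): max(-43, 5, 35) = 35
N (P1): max(3, -13, -25) = 3
E (P2): min(35, 3) = 3
A (P1): max(-20, 30, 3) = 30
P (P1): max(17, -43) = 17
F (P2): min(-33, 17) = -33
Q (P1): max(-46, -18, -27) = -18
R (P1): max(-8, 29, 9) = 29
G (P2): min(-18, 29) = -18
S (P1): max(12, -47) = 12
T (P1): max(35, -27) = 35
H (P2): min(12, 35) = 12
U (P1): max(-22, -10, 20) = 20
V (P1): max(-42, -22, -35, -15) = -15
J (P2): min(20, -15) = -15
B (P1): max(-33, -18, 12, -15) = 12
Root (P2): min(30, 12) = 12

12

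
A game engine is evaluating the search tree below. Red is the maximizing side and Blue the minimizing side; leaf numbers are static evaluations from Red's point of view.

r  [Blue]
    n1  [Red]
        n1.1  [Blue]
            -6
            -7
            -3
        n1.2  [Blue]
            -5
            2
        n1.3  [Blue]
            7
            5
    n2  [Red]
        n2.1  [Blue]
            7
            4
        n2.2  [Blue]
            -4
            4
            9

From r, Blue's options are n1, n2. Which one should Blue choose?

n2

n1.1 (Blue): min(-6, -7, -3) = -7
n1.2 (Blue): min(-5, 2) = -5
n1.3 (Blue): min(7, 5) = 5
n1 (Red): max(-7, -5, 5) = 5
n2.1 (Blue): min(7, 4) = 4
n2.2 (Blue): min(-4, 4, 9) = -4
n2 (Red): max(4, -4) = 4
r (Blue): min(5, 4) = 4
Blue at r wants the lowest of {n1=5, n2=4}, so chooses n2.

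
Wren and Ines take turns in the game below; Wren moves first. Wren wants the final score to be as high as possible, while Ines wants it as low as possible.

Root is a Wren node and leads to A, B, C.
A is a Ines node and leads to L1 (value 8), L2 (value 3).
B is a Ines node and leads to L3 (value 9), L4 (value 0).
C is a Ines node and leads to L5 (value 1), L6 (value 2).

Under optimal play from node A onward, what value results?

A (Ines): min(8, 3) = 3

3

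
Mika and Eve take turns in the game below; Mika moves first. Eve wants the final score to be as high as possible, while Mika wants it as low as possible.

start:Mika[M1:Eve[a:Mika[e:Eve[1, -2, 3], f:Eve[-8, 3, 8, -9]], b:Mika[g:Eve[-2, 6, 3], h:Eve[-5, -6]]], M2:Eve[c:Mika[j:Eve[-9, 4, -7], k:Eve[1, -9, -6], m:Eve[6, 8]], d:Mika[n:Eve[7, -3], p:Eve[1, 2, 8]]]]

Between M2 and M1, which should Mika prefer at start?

M1

j (Eve): max(-9, 4, -7) = 4
k (Eve): max(1, -9, -6) = 1
m (Eve): max(6, 8) = 8
c (Mika): min(4, 1, 8) = 1
n (Eve): max(7, -3) = 7
p (Eve): max(1, 2, 8) = 8
d (Mika): min(7, 8) = 7
M2 (Eve): max(1, 7) = 7
e (Eve): max(1, -2, 3) = 3
f (Eve): max(-8, 3, 8, -9) = 8
a (Mika): min(3, 8) = 3
g (Eve): max(-2, 6, 3) = 6
h (Eve): max(-5, -6) = -5
b (Mika): min(6, -5) = -5
M1 (Eve): max(3, -5) = 3
Mika prefers the lower value; M2=7, M1=3. M1 is better since 3 < 7.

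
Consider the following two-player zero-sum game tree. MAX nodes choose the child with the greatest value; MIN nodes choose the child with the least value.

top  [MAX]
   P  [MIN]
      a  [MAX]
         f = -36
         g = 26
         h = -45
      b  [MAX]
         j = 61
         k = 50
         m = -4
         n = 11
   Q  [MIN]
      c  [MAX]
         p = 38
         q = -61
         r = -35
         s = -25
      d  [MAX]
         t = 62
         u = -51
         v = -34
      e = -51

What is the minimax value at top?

a (MAX): max(-36, 26, -45) = 26
b (MAX): max(61, 50, -4, 11) = 61
P (MIN): min(26, 61) = 26
c (MAX): max(38, -61, -35, -25) = 38
d (MAX): max(62, -51, -34) = 62
Q (MIN): min(38, 62, -51) = -51
top (MAX): max(26, -51) = 26

26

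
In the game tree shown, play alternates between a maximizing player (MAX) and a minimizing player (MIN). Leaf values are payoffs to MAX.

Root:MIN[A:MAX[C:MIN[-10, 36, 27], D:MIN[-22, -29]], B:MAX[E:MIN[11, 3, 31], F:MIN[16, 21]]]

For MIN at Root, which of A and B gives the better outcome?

A

C (MIN): min(-10, 36, 27) = -10
D (MIN): min(-22, -29) = -29
A (MAX): max(-10, -29) = -10
E (MIN): min(11, 3, 31) = 3
F (MIN): min(16, 21) = 16
B (MAX): max(3, 16) = 16
MIN prefers the lower value; A=-10, B=16. A is better since -10 < 16.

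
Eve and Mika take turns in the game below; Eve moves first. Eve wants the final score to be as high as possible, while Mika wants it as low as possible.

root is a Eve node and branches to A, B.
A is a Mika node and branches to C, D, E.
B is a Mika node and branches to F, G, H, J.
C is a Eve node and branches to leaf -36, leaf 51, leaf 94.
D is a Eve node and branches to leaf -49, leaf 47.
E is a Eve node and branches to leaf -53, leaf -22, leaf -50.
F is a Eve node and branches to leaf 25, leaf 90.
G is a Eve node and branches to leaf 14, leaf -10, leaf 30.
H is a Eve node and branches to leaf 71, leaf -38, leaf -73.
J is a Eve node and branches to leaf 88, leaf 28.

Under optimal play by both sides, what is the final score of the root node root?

C (Eve): max(-36, 51, 94) = 94
D (Eve): max(-49, 47) = 47
E (Eve): max(-53, -22, -50) = -22
A (Mika): min(94, 47, -22) = -22
F (Eve): max(25, 90) = 90
G (Eve): max(14, -10, 30) = 30
H (Eve): max(71, -38, -73) = 71
J (Eve): max(88, 28) = 88
B (Mika): min(90, 30, 71, 88) = 30
root (Eve): max(-22, 30) = 30

30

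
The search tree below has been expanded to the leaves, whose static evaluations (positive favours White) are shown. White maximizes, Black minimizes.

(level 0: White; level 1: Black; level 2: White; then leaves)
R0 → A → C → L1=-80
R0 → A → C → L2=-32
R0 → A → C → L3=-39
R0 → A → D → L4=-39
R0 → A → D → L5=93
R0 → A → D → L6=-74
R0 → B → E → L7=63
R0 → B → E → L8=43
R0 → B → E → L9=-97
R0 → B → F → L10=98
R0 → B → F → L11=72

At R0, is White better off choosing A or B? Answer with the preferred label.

C (White): max(-80, -32, -39) = -32
D (White): max(-39, 93, -74) = 93
A (Black): min(-32, 93) = -32
E (White): max(63, 43, -97) = 63
F (White): max(98, 72) = 98
B (Black): min(63, 98) = 63
White prefers the higher value; A=-32, B=63. B is better since 63 > -32.

B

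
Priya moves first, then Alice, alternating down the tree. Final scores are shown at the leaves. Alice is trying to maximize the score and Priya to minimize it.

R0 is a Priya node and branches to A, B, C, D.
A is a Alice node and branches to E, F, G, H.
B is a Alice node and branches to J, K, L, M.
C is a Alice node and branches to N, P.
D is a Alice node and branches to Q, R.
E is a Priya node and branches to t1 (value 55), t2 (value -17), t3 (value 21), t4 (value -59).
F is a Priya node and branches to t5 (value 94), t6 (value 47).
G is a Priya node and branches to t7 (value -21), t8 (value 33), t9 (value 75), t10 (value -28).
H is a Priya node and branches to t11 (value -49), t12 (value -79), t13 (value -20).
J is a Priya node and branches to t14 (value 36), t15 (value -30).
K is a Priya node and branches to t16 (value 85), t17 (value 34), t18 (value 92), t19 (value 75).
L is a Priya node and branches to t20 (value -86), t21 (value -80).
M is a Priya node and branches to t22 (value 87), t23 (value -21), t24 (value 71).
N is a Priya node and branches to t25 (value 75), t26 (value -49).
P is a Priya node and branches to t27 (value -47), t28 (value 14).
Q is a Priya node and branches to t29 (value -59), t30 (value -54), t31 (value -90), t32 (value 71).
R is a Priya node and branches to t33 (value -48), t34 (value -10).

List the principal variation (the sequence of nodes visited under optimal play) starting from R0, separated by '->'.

R0 -> D -> R -> t33

E (Priya): min(55, -17, 21, -59) = -59
F (Priya): min(94, 47) = 47
G (Priya): min(-21, 33, 75, -28) = -28
H (Priya): min(-49, -79, -20) = -79
A (Alice): max(-59, 47, -28, -79) = 47
J (Priya): min(36, -30) = -30
K (Priya): min(85, 34, 92, 75) = 34
L (Priya): min(-86, -80) = -86
M (Priya): min(87, -21, 71) = -21
B (Alice): max(-30, 34, -86, -21) = 34
N (Priya): min(75, -49) = -49
P (Priya): min(-47, 14) = -47
C (Alice): max(-49, -47) = -47
Q (Priya): min(-59, -54, -90, 71) = -90
R (Priya): min(-48, -10) = -48
D (Alice): max(-90, -48) = -48
R0 (Priya): min(47, 34, -47, -48) = -48
At R0, Priya picks D (lowest: -48).
At D, Alice picks R (highest: -48).
At R, Priya picks t33 (lowest: -48).
Terminal value -48.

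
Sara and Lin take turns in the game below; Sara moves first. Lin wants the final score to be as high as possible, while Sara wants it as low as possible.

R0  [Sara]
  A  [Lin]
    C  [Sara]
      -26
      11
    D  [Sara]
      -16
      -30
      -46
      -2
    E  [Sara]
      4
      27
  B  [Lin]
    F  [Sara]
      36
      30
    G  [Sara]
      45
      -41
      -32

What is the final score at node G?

-41

G (Sara): min(45, -41, -32) = -41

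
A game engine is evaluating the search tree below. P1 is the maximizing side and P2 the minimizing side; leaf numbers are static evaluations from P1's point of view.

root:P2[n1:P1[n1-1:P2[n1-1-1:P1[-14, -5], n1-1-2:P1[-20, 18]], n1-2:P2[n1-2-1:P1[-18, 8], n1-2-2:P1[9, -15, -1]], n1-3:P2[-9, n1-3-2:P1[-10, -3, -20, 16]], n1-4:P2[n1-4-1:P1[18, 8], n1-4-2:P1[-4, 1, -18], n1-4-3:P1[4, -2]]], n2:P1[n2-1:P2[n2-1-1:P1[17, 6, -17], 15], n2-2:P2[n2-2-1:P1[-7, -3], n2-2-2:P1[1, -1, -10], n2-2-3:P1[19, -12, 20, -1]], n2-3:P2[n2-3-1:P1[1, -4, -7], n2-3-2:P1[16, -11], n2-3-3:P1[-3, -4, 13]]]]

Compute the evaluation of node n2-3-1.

1

n2-3-1 (P1): max(1, -4, -7) = 1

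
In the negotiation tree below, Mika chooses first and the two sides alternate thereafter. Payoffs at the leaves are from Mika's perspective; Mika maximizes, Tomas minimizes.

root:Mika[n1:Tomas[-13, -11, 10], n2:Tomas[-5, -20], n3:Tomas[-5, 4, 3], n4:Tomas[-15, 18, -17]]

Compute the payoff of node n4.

n4 (Tomas): min(-15, 18, -17) = -17

-17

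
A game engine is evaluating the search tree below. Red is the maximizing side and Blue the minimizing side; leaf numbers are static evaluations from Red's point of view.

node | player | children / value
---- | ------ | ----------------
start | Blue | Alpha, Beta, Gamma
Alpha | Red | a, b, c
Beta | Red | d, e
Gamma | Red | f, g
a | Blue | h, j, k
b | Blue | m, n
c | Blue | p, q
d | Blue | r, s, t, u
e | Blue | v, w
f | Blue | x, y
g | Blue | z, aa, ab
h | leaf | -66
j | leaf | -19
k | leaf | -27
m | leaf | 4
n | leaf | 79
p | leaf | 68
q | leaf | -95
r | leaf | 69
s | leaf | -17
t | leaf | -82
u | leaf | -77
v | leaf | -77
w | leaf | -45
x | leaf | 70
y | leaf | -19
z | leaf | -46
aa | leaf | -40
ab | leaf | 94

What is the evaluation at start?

a (Blue): min(-66, -19, -27) = -66
b (Blue): min(4, 79) = 4
c (Blue): min(68, -95) = -95
Alpha (Red): max(-66, 4, -95) = 4
d (Blue): min(69, -17, -82, -77) = -82
e (Blue): min(-77, -45) = -77
Beta (Red): max(-82, -77) = -77
f (Blue): min(70, -19) = -19
g (Blue): min(-46, -40, 94) = -46
Gamma (Red): max(-19, -46) = -19
start (Blue): min(4, -77, -19) = -77

-77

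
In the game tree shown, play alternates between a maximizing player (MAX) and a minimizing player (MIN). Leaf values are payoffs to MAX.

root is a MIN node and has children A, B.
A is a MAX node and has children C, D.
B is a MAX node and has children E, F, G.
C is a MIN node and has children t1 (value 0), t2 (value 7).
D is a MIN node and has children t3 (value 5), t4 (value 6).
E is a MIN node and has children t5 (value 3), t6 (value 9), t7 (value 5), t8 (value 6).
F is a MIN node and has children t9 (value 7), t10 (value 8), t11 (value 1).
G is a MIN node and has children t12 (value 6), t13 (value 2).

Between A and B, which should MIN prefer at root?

B

C (MIN): min(0, 7) = 0
D (MIN): min(5, 6) = 5
A (MAX): max(0, 5) = 5
E (MIN): min(3, 9, 5, 6) = 3
F (MIN): min(7, 8, 1) = 1
G (MIN): min(6, 2) = 2
B (MAX): max(3, 1, 2) = 3
MIN prefers the lower value; A=5, B=3. B is better since 3 < 5.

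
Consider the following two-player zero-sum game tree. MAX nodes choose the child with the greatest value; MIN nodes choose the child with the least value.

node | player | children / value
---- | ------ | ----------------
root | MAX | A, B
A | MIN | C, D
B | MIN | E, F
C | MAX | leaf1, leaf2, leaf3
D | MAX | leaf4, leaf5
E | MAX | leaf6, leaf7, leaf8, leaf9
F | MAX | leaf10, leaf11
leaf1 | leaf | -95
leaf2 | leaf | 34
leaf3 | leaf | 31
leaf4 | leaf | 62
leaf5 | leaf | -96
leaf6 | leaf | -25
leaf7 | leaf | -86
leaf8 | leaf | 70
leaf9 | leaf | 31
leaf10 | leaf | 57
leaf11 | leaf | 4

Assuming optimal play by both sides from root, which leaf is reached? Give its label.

leaf10

C (MAX): max(-95, 34, 31) = 34
D (MAX): max(62, -96) = 62
A (MIN): min(34, 62) = 34
E (MAX): max(-25, -86, 70, 31) = 70
F (MAX): max(57, 4) = 57
B (MIN): min(70, 57) = 57
root (MAX): max(34, 57) = 57
At root, MAX picks B (highest: 57).
At B, MIN picks F (lowest: 57).
At F, MAX picks leaf10 (highest: 57).
Terminal value 57.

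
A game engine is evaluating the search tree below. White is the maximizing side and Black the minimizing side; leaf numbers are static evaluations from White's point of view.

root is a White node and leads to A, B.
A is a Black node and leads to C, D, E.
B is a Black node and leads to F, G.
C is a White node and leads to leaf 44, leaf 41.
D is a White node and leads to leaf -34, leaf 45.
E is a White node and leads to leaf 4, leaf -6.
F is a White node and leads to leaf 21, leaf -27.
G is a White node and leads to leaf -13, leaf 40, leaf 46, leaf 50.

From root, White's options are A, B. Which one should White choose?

B

C (White): max(44, 41) = 44
D (White): max(-34, 45) = 45
E (White): max(4, -6) = 4
A (Black): min(44, 45, 4) = 4
F (White): max(21, -27) = 21
G (White): max(-13, 40, 46, 50) = 50
B (Black): min(21, 50) = 21
root (White): max(4, 21) = 21
White at root wants the highest of {A=4, B=21}, so chooses B.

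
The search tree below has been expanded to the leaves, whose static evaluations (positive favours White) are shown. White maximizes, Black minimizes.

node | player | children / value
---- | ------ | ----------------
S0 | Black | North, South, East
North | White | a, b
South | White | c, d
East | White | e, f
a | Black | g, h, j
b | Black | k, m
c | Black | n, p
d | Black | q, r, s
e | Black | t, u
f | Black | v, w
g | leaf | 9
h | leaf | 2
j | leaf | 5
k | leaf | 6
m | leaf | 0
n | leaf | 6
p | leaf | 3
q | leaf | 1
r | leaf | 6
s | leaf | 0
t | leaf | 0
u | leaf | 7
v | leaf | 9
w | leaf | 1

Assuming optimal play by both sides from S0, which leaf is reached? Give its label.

w

a (Black): min(9, 2, 5) = 2
b (Black): min(6, 0) = 0
North (White): max(2, 0) = 2
c (Black): min(6, 3) = 3
d (Black): min(1, 6, 0) = 0
South (White): max(3, 0) = 3
e (Black): min(0, 7) = 0
f (Black): min(9, 1) = 1
East (White): max(0, 1) = 1
S0 (Black): min(2, 3, 1) = 1
At S0, Black picks East (lowest: 1).
At East, White picks f (highest: 1).
At f, Black picks w (lowest: 1).
Terminal value 1.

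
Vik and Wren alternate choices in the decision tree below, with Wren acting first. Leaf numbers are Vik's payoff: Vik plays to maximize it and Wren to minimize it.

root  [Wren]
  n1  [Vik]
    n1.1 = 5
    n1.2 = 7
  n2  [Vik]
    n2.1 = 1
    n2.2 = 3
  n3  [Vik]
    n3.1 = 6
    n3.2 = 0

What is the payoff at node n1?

7

n1 (Vik): max(5, 7) = 7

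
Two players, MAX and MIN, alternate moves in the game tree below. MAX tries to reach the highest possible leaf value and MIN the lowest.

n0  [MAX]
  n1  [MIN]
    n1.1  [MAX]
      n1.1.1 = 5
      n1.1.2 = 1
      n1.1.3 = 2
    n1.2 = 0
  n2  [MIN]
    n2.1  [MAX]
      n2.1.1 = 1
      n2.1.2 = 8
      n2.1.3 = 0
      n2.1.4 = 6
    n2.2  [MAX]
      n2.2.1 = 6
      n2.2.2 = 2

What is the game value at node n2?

6

n2.1 (MAX): max(1, 8, 0, 6) = 8
n2.2 (MAX): max(6, 2) = 6
n2 (MIN): min(8, 6) = 6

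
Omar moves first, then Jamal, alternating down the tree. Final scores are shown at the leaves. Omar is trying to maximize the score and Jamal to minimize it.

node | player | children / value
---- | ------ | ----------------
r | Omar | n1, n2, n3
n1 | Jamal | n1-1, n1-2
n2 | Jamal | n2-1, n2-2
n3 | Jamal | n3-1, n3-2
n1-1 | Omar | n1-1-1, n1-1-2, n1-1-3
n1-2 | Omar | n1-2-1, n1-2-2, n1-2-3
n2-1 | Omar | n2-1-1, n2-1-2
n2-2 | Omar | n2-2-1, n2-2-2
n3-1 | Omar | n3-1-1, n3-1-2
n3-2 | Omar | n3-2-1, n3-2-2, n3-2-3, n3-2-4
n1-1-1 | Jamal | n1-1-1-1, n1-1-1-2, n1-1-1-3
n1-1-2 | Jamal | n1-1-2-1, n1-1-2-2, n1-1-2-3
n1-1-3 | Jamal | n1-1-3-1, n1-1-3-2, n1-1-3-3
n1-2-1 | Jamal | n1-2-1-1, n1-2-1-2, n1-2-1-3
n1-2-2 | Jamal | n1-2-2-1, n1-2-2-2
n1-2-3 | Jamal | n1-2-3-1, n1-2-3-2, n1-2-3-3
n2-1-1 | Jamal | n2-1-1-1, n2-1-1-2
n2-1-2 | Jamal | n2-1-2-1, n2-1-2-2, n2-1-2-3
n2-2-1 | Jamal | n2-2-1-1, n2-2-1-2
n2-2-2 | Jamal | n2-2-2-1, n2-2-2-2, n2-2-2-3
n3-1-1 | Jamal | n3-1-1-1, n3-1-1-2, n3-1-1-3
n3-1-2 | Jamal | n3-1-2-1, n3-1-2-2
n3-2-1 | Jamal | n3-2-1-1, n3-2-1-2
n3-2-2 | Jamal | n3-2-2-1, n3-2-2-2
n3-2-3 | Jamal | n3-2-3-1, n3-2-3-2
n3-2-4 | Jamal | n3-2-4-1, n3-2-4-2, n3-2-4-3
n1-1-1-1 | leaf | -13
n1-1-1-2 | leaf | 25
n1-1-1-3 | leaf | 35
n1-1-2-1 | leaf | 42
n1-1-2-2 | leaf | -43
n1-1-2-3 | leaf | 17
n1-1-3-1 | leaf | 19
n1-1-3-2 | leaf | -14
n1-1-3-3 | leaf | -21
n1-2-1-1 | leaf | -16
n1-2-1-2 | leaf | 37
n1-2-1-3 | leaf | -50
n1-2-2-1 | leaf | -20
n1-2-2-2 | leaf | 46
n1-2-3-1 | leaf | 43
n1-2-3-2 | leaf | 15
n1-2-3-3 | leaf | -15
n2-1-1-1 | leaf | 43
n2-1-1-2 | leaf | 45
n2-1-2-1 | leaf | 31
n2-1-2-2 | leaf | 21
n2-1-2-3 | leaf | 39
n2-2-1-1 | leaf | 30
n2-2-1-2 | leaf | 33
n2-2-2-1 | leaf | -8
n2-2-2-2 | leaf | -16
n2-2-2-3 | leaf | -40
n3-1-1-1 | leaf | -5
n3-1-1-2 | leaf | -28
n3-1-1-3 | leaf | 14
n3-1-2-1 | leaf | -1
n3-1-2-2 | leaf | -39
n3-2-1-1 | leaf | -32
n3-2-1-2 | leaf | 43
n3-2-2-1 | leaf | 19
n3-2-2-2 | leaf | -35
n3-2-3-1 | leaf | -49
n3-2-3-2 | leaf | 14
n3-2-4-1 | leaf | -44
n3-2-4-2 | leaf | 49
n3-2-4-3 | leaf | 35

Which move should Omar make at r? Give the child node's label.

n2

n1-1-1 (Jamal): min(-13, 25, 35) = -13
n1-1-2 (Jamal): min(42, -43, 17) = -43
n1-1-3 (Jamal): min(19, -14, -21) = -21
n1-1 (Omar): max(-13, -43, -21) = -13
n1-2-1 (Jamal): min(-16, 37, -50) = -50
n1-2-2 (Jamal): min(-20, 46) = -20
n1-2-3 (Jamal): min(43, 15, -15) = -15
n1-2 (Omar): max(-50, -20, -15) = -15
n1 (Jamal): min(-13, -15) = -15
n2-1-1 (Jamal): min(43, 45) = 43
n2-1-2 (Jamal): min(31, 21, 39) = 21
n2-1 (Omar): max(43, 21) = 43
n2-2-1 (Jamal): min(30, 33) = 30
n2-2-2 (Jamal): min(-8, -16, -40) = -40
n2-2 (Omar): max(30, -40) = 30
n2 (Jamal): min(43, 30) = 30
n3-1-1 (Jamal): min(-5, -28, 14) = -28
n3-1-2 (Jamal): min(-1, -39) = -39
n3-1 (Omar): max(-28, -39) = -28
n3-2-1 (Jamal): min(-32, 43) = -32
n3-2-2 (Jamal): min(19, -35) = -35
n3-2-3 (Jamal): min(-49, 14) = -49
n3-2-4 (Jamal): min(-44, 49, 35) = -44
n3-2 (Omar): max(-32, -35, -49, -44) = -32
n3 (Jamal): min(-28, -32) = -32
r (Omar): max(-15, 30, -32) = 30
Omar at r wants the highest of {n1=-15, n2=30, n3=-32}, so chooses n2.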